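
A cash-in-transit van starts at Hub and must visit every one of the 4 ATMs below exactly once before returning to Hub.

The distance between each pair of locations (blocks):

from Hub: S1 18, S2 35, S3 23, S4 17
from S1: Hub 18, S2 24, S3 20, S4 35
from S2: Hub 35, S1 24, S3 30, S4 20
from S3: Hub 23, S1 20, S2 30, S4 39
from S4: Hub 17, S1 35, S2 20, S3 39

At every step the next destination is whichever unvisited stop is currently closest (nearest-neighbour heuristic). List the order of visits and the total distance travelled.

Hub → [S4:17 / S1:18 / S3:23 / S2:35] → S4 (17)
S4 → [S2:20 / S1:35 / S3:39] → S2 (20)
S2 → [S1:24 / S3:30] → S1 (24)
S1 → [S3:20] → S3 (20)
Return S3→Hub: 23.
Total = 17 + 20 + 24 + 20 + 23 = 104.

104 blocks along Hub → S4 → S2 → S1 → S3 → Hub.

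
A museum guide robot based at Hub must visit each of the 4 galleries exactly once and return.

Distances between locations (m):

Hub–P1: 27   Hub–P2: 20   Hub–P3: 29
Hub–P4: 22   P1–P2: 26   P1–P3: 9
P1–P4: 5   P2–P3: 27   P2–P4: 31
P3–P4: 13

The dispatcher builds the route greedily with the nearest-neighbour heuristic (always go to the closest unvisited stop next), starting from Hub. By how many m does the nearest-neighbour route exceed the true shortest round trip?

From Hub: P2=20, P4=22, P1=27, P3=29 → choose P2 (20).
From P2: P1=26, P3=27, P4=31 → choose P1 (26).
From P1: P4=5, P3=9 → choose P4 (5).
From P4: P3=13 → choose P3 (13).
NN route Hub → P2 → P1 → P4 → P3 → Hub costs 93.
Optimal: Hub → P2 → P3 → P1 → P4 → Hub costs 83 (by enumerating all 12 distinct tours).
Excess = 93 − 83 = 10.

The nearest-neighbour route is 10 m longer than optimal.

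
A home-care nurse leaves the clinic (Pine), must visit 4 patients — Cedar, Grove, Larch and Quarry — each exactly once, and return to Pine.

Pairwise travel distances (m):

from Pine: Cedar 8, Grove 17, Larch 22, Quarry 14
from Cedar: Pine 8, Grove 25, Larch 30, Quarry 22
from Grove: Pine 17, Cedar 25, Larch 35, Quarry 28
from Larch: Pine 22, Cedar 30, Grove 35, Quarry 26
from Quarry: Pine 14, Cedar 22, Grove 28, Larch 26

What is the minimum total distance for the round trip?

108 m — the shortest possible round trip.

With 4 stops there are 4!/2 = 12 distinct round trips (a route and its reverse cost the same).
Pine→Cedar→Grove→Larch→Quarry→Pine: 8+25+35+26+14 = 108
Pine→Cedar→Grove→Quarry→Larch→Pine: 8+25+28+26+22 = 109
Pine→Cedar→Larch→Grove→Quarry→Pine: 8+30+35+28+14 = 115
Pine→Cedar→Larch→Quarry→Grove→Pine: 8+30+26+28+17 = 109
Pine→Cedar→Quarry→Grove→Larch→Pine: 8+22+28+35+22 = 115
Pine→Cedar→Quarry→Larch→Grove→Pine: 8+22+26+35+17 = 108
Pine→Grove→Cedar→Larch→Quarry→Pine: 17+25+30+26+14 = 112
Pine→Grove→Cedar→Quarry→Larch→Pine: 17+25+22+26+22 = 112
Pine→Grove→Larch→Cedar→Quarry→Pine: 17+35+30+22+14 = 118
Pine→Grove→Quarry→Cedar→Larch→Pine: 17+28+22+30+22 = 119
Pine→Larch→Cedar→Grove→Quarry→Pine: 22+30+25+28+14 = 119
Pine→Larch→Grove→Cedar→Quarry→Pine: 22+35+25+22+14 = 118
The minimum is 108.
One optimal route: Pine → Cedar → Grove → Larch → Quarry → Pine (or its reverse).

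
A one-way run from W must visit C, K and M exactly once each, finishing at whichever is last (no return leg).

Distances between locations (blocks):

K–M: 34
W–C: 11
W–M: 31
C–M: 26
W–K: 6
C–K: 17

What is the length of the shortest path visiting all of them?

There are 3! = 6 possible orderings.
W - C - K - M: 11+17+34 = 62
W - C - M - K: 11+26+34 = 71
W - K - C - M: 6+17+26 = 49
W - K - M - C: 6+34+26 = 66
W - M - C - K: 31+26+17 = 74
W - M - K - C: 31+34+17 = 82
The minimum is 49.
One shortest path: W → K → C → M.

49 blocks — the minimum one-way total.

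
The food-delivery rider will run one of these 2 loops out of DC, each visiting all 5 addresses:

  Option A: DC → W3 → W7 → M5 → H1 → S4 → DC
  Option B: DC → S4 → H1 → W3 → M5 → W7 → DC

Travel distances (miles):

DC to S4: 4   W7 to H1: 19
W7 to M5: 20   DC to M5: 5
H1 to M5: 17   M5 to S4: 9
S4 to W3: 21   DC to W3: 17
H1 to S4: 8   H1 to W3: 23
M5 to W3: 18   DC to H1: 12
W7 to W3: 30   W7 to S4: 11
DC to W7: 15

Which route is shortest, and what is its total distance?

Shortest is Option B, total 88 miles.

Option A: 17 + 30 + 20 + 17 + 8 + 4 = 96
Option B: 4 + 8 + 23 + 18 + 20 + 15 = 88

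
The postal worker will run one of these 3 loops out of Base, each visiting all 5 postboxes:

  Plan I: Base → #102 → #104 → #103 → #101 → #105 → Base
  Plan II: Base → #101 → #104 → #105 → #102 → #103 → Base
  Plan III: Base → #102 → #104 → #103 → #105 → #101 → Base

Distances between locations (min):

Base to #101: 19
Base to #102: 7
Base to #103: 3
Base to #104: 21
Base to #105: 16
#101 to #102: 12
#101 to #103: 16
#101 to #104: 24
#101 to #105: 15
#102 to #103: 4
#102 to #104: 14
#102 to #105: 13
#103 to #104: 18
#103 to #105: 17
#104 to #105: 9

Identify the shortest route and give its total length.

Plan I: 7 + 14 + 18 + 16 + 15 + 16 = 86
Plan II: 19 + 24 + 9 + 13 + 4 + 3 = 72
Plan III: 7 + 14 + 18 + 17 + 15 + 19 = 90

Shortest is Plan II, total 72 min.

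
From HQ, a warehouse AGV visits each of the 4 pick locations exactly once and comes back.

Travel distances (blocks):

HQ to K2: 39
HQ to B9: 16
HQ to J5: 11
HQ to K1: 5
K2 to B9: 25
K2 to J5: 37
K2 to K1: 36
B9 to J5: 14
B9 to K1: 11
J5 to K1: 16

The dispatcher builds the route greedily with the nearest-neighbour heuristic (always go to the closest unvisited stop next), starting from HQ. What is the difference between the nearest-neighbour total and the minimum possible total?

HQ: K1=5, J5=11, B9=16, K2=39 ⇒ K1
K1: B9=11, J5=16, K2=36 ⇒ B9
B9: J5=14, K2=25 ⇒ J5
J5: K2=37 ⇒ K2
NN route HQ → K1 → B9 → J5 → K2 → HQ costs 106.
Optimal: HQ → J5 → K2 → B9 → K1 → HQ costs 89 (by enumerating all 12 distinct tours).
Excess = 106 − 89 = 17.

Excess over optimum: 17 blocks.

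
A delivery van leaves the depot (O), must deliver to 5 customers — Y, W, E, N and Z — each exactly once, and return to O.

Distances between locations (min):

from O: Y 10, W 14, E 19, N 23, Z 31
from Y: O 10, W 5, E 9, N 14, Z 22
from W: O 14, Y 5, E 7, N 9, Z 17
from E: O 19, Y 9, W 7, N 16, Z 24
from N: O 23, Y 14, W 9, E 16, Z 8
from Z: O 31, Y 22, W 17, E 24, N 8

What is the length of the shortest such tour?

Minimum total distance: 74 min.

With 5 stops there are 5!/2 = 60 distinct round trips (a route and its reverse cost the same).
O→Y→W→E→N→Z→O: 10+5+7+16+8+31 = 77
O→Y→W→E→Z→N→O: 10+5+7+24+8+23 = 77
O→Y→W→N→E→Z→O: 10+5+9+16+24+31 = 95
O→Y→W→N→Z→E→O: 10+5+9+8+24+19 = 75
O→Y→W→Z→E→N→O: 10+5+17+24+16+23 = 95
O→Y→W→Z→N→E→O: 10+5+17+8+16+19 = 75
O→Y→E→W→N→Z→O: 10+9+7+9+8+31 = 74
O→Y→E→W→Z→N→O: 10+9+7+17+8+23 = 74
O→Y→E→N→W→Z→O: 10+9+16+9+17+31 = 92
O→Y→E→N→Z→W→O: 10+9+16+8+17+14 = 74
O→Y→E→Z→W→N→O: 10+9+24+17+9+23 = 92
O→Y→E→Z→N→W→O: 10+9+24+8+9+14 = 74
O→Y→N→W→E→Z→O: 10+14+9+7+24+31 = 95
O→Y→N→W→Z→E→O: 10+14+9+17+24+19 = 93
… (46 more)
The minimum is 74.
One optimal route: O → Y → E → W → N → Z → O (or its reverse).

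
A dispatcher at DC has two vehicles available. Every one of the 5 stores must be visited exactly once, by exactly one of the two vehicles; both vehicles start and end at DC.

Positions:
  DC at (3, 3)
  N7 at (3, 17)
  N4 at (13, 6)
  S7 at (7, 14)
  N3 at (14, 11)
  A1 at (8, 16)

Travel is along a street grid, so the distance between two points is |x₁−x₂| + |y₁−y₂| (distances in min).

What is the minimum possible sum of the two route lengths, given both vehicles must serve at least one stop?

There are 2^4 − 1 = 15 ways to divide the 5 stops into two non-empty groups. For each, the best each vehicle can do is its own shortest tour through its group:
  {N7} + {N4, S7, N3, A1}: 28 + 48 = 76
  {N4} + {N7, S7, N3, A1}: 26 + 52 = 78
  {N7, N4} + {S7, N3, A1}: 48 + 48 = 96
  {S7} + {N7, N4, N3, A1}: 30 + 50 = 80
  {N7, S7} + {N4, N3, A1}: 36 + 48 = 84
  {N4, S7} + {N7, N3, A1}: 42 + 50 = 92
  … (15 splits in total)
Best: vehicle 1 DC → N7 → DC = 28; vehicle 2 DC → N4 → N3 → A1 → S7 → DC = 48; combined 76.

Minimum combined distance: 76 min.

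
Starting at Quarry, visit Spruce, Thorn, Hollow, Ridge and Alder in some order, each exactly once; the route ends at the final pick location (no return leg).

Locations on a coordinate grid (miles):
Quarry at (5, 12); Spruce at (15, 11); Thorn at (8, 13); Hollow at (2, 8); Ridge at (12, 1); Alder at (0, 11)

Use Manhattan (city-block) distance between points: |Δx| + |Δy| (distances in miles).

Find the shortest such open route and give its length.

44 miles — the minimum one-way total.

There are 5! = 120 possible orderings.
Quarry → Spruce → Thorn → Hollow → Ridge → Alder: 11+9+11+17+22 = 70
Quarry → Spruce → Thorn → Hollow → Alder → Ridge: 11+9+11+5+22 = 58
Quarry → Spruce → Thorn → Ridge → Hollow → Alder: 11+9+16+17+5 = 58
Quarry → Spruce → Thorn → Ridge → Alder → Hollow: 11+9+16+22+5 = 63
Quarry → Spruce → Thorn → Alder → Hollow → Ridge: 11+9+10+5+17 = 52
Quarry → Spruce → Thorn → Alder → Ridge → Hollow: 11+9+10+22+17 = 69
Quarry → Spruce → Hollow → Thorn → Ridge → Alder: 11+16+11+16+22 = 76
Quarry → Spruce → Hollow → Thorn → Alder → Ridge: 11+16+11+10+22 = 70
Quarry → Spruce → Hollow → Ridge → Thorn → Alder: 11+16+17+16+10 = 70
Quarry → Spruce → Hollow → Ridge → Alder → Thorn: 11+16+17+22+10 = 76
Quarry → Spruce → Hollow → Alder → Thorn → Ridge: 11+16+5+10+16 = 58
Quarry → Spruce → Hollow → Alder → Ridge → Thorn: 11+16+5+22+16 = 70
Quarry → Spruce → Ridge → Thorn → Hollow → Alder: 11+13+16+11+5 = 56
Quarry → Spruce → Ridge → Thorn → Alder → Hollow: 11+13+16+10+5 = 55
… (106 more)
Quarry → Hollow → Alder → Thorn → Spruce → Ridge: 7+5+10+9+13 = 44  ← best
The minimum is 44.
One shortest path: Quarry → Hollow → Alder → Thorn → Spruce → Ridge.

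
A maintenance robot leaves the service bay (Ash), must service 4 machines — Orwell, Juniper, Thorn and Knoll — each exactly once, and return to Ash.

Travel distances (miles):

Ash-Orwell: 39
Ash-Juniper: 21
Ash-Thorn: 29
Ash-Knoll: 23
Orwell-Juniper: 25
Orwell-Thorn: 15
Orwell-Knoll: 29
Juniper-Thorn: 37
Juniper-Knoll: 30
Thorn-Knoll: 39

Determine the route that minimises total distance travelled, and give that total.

There are 12 distinct closed tours to check (reversals are equivalent).
Ash-Orwell-Juniper-Thorn-Knoll-Ash: 39+25+37+39+23 = 163
Ash-Orwell-Juniper-Knoll-Thorn-Ash: 39+25+30+39+29 = 162
Ash-Orwell-Thorn-Juniper-Knoll-Ash: 39+15+37+30+23 = 144
Ash-Orwell-Thorn-Knoll-Juniper-Ash: 39+15+39+30+21 = 144
Ash-Orwell-Knoll-Juniper-Thorn-Ash: 39+29+30+37+29 = 164
Ash-Orwell-Knoll-Thorn-Juniper-Ash: 39+29+39+37+21 = 165
Ash-Juniper-Orwell-Thorn-Knoll-Ash: 21+25+15+39+23 = 123
Ash-Juniper-Orwell-Knoll-Thorn-Ash: 21+25+29+39+29 = 143
Ash-Juniper-Thorn-Orwell-Knoll-Ash: 21+37+15+29+23 = 125
Ash-Juniper-Knoll-Orwell-Thorn-Ash: 21+30+29+15+29 = 124
Ash-Thorn-Orwell-Juniper-Knoll-Ash: 29+15+25+30+23 = 122
Ash-Thorn-Juniper-Orwell-Knoll-Ash: 29+37+25+29+23 = 143
The minimum is 122.
One optimal route: Ash → Thorn → Orwell → Juniper → Knoll → Ash (or its reverse).

Shortest round trip = 122 miles.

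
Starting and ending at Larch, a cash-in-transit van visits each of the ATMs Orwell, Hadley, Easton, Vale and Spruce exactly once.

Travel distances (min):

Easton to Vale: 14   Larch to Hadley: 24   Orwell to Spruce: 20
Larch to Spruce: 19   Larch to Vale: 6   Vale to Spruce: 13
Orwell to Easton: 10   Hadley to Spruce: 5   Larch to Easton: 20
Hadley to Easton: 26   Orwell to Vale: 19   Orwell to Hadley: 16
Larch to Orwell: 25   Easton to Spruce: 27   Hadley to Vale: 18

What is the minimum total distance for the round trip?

With 5 stops there are 5!/2 = 60 distinct round trips (a route and its reverse cost the same).
Larch - Orwell - Hadley - Easton - Vale - Spruce - Larch: 25+16+26+14+13+19 = 113
Larch - Orwell - Hadley - Easton - Spruce - Vale - Larch: 25+16+26+27+13+6 = 113
Larch - Orwell - Hadley - Vale - Easton - Spruce - Larch: 25+16+18+14+27+19 = 119
Larch - Orwell - Hadley - Vale - Spruce - Easton - Larch: 25+16+18+13+27+20 = 119
Larch - Orwell - Hadley - Spruce - Easton - Vale - Larch: 25+16+5+27+14+6 = 93
Larch - Orwell - Hadley - Spruce - Vale - Easton - Larch: 25+16+5+13+14+20 = 93
Larch - Orwell - Easton - Hadley - Vale - Spruce - Larch: 25+10+26+18+13+19 = 111
Larch - Orwell - Easton - Hadley - Spruce - Vale - Larch: 25+10+26+5+13+6 = 85
Larch - Orwell - Easton - Vale - Hadley - Spruce - Larch: 25+10+14+18+5+19 = 91
Larch - Orwell - Easton - Vale - Spruce - Hadley - Larch: 25+10+14+13+5+24 = 91
Larch - Orwell - Easton - Spruce - Hadley - Vale - Larch: 25+10+27+5+18+6 = 91
Larch - Orwell - Easton - Spruce - Vale - Hadley - Larch: 25+10+27+13+18+24 = 117
Larch - Orwell - Vale - Hadley - Easton - Spruce - Larch: 25+19+18+26+27+19 = 134
Larch - Orwell - Vale - Hadley - Spruce - Easton - Larch: 25+19+18+5+27+20 = 114
… (46 more)
Larch - Easton - Orwell - Hadley - Spruce - Vale - Larch: 20+10+16+5+13+6 = 70  ← best
The minimum is 70.
One optimal route: Larch → Easton → Orwell → Hadley → Spruce → Vale → Larch (or its reverse).

Shortest round trip = 70 min.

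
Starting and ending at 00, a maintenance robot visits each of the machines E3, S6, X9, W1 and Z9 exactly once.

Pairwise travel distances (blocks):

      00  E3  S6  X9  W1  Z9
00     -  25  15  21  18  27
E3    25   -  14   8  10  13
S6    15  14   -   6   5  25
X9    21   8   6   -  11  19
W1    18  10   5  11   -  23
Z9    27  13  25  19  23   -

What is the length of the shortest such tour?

Minimum total distance: 77 blocks.

There are 60 distinct closed tours to check (reversals are equivalent).
00-E3-S6-X9-W1-Z9-00: 25+14+6+11+23+27 = 106
00-E3-S6-X9-Z9-W1-00: 25+14+6+19+23+18 = 105
00-E3-S6-W1-X9-Z9-00: 25+14+5+11+19+27 = 101
00-E3-S6-W1-Z9-X9-00: 25+14+5+23+19+21 = 107
00-E3-S6-Z9-X9-W1-00: 25+14+25+19+11+18 = 112
00-E3-S6-Z9-W1-X9-00: 25+14+25+23+11+21 = 119
00-E3-X9-S6-W1-Z9-00: 25+8+6+5+23+27 = 94
00-E3-X9-S6-Z9-W1-00: 25+8+6+25+23+18 = 105
00-E3-X9-W1-S6-Z9-00: 25+8+11+5+25+27 = 101
00-E3-X9-W1-Z9-S6-00: 25+8+11+23+25+15 = 107
00-E3-X9-Z9-S6-W1-00: 25+8+19+25+5+18 = 100
00-E3-X9-Z9-W1-S6-00: 25+8+19+23+5+15 = 95
00-E3-W1-S6-X9-Z9-00: 25+10+5+6+19+27 = 92
00-E3-W1-S6-Z9-X9-00: 25+10+5+25+19+21 = 105
… (46 more)
00-W1-S6-X9-E3-Z9-00: 18+5+6+8+13+27 = 77  ← best
The minimum is 77.
One optimal route: 00 → W1 → S6 → X9 → E3 → Z9 → 00 (or its reverse).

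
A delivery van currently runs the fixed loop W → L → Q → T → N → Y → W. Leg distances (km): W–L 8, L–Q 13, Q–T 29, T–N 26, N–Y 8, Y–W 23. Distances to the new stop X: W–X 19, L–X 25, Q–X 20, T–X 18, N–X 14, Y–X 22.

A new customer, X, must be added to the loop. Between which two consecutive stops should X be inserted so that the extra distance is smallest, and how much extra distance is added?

Insertion cost between consecutive stops i–j is d(i,X) + d(X,j) − d(i,j):
  between W and L: 19 + 25 − 8 = 36
  between L and Q: 25 + 20 − 13 = 32
  between Q and T: 20 + 18 − 29 = 9
  between T and N: 18 + 14 − 26 = 6
  between N and Y: 14 + 22 − 8 = 28
  between Y and W: 22 + 19 − 23 = 18
Cheapest insertion is between T and N, adding 6.
New total = 107 + 6 = 113.

+6 km — insert X between T and N.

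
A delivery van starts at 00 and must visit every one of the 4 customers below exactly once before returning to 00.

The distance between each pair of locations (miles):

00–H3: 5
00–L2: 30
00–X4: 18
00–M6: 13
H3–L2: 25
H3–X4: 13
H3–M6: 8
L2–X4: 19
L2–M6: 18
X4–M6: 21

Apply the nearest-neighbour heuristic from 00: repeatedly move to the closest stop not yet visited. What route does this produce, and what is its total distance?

At 00 the remaining stops are H3 5, M6 13, X4 18, L2 30; go to H3.
At H3 the remaining stops are M6 8, X4 13, L2 25; go to M6.
At M6 the remaining stops are L2 18, X4 21; go to L2.
At L2 the remaining stops are X4 19; go to X4.
Return X4→00: 18.
Total = 5 + 8 + 18 + 19 + 18 = 68.

Total distance 68 miles via the nearest-neighbour route 00 → H3 → M6 → L2 → X4 → 00.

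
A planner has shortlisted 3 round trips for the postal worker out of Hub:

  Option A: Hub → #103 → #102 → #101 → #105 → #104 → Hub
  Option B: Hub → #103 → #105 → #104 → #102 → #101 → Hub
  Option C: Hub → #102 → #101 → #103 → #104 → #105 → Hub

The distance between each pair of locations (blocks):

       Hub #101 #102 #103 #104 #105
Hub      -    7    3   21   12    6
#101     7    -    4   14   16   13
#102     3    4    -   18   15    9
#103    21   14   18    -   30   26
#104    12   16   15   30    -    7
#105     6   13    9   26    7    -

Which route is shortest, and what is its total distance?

Option A: 21 + 18 + 4 + 13 + 7 + 12 = 75
Option B: 21 + 26 + 7 + 15 + 4 + 7 = 80
Option C: 3 + 4 + 14 + 30 + 7 + 6 = 64

Shortest is Option C, total 64 blocks.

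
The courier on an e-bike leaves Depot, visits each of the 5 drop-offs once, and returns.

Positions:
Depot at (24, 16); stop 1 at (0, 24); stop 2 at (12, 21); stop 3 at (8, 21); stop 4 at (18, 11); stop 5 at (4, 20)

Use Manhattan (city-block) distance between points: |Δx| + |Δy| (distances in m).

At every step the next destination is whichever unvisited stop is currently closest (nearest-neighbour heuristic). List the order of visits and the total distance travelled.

From Depot: distances to unvisited — stop 4=11, stop 2=17, stop 3=21, stop 5=24, stop 1=32. Nearest is stop 4 (11).
From stop 4: distances to unvisited — stop 2=16, stop 3=20, stop 5=23, stop 1=31. Nearest is stop 2 (16).
From stop 2: distances to unvisited — stop 3=4, stop 5=9, stop 1=15. Nearest is stop 3 (4).
From stop 3: distances to unvisited — stop 5=5, stop 1=11. Nearest is stop 5 (5).
From stop 5: distances to unvisited — stop 1=8. Nearest is stop 1 (8).
Return stop 1→Depot: 32.
Total = 11 + 16 + 4 + 5 + 8 + 32 = 76.

Nearest-neighbour total = 76 m; route Depot → stop 4 → stop 2 → stop 3 → stop 5 → stop 1 → Depot.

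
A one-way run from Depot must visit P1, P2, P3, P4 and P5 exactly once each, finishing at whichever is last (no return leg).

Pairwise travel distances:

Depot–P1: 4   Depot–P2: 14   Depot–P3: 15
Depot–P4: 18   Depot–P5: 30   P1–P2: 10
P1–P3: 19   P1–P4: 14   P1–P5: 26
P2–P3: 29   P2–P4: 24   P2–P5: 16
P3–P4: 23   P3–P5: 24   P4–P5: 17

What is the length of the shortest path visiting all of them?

There are 5! = 120 possible orderings.
Depot → P1 → P2 → P3 → P4 → P5: 4+10+29+23+17 = 83
Depot → P1 → P2 → P3 → P5 → P4: 4+10+29+24+17 = 84
Depot → P1 → P2 → P4 → P3 → P5: 4+10+24+23+24 = 85
Depot → P1 → P2 → P4 → P5 → P3: 4+10+24+17+24 = 79
Depot → P1 → P2 → P5 → P3 → P4: 4+10+16+24+23 = 77
Depot → P1 → P2 → P5 → P4 → P3: 4+10+16+17+23 = 70
Depot → P1 → P3 → P2 → P4 → P5: 4+19+29+24+17 = 93
Depot → P1 → P3 → P2 → P5 → P4: 4+19+29+16+17 = 85
Depot → P1 → P3 → P4 → P2 → P5: 4+19+23+24+16 = 86
Depot → P1 → P3 → P4 → P5 → P2: 4+19+23+17+16 = 79
Depot → P1 → P3 → P5 → P2 → P4: 4+19+24+16+24 = 87
Depot → P1 → P3 → P5 → P4 → P2: 4+19+24+17+24 = 88
Depot → P1 → P4 → P2 → P3 → P5: 4+14+24+29+24 = 95
Depot → P1 → P4 → P2 → P5 → P3: 4+14+24+16+24 = 82
… (106 more)
The minimum is 70.
One shortest path: Depot → P1 → P2 → P5 → P4 → P3.

70 — the minimum one-way total.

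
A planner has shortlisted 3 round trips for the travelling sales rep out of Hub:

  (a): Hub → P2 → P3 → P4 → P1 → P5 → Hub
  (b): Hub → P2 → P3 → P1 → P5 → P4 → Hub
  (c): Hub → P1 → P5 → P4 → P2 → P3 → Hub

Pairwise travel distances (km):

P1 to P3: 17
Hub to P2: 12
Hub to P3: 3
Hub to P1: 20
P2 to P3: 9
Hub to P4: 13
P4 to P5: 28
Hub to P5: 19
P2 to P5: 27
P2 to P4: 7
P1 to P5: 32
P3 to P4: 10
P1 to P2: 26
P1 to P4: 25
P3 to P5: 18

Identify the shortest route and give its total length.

(a): 12 + 9 + 10 + 25 + 32 + 19 = 107
(b): 12 + 9 + 17 + 32 + 28 + 13 = 111
(c): 20 + 32 + 28 + 7 + 9 + 3 = 99

99 km — (c) is the shortest.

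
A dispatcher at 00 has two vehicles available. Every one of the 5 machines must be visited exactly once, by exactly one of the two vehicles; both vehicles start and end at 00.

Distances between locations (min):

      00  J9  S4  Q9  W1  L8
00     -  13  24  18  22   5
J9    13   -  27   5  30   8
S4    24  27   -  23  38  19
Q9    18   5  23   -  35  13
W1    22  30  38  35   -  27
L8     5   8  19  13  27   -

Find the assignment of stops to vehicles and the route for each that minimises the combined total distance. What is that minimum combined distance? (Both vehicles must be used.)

Check every non-empty split of the stops between the two vehicles; for each half take its own optimal tour:
  {J9} + {S4, Q9, W1, L8}: 26 + 101 = 127
  {S4} + {J9, Q9, W1, L8}: 48 + 75 = 123
  {J9, S4} + {Q9, W1, L8}: 64 + 75 = 139
  {Q9} + {J9, S4, W1, L8}: 36 + 100 = 136
  {J9, Q9} + {S4, W1, L8}: 36 + 84 = 120
  {S4, Q9} + {J9, W1, L8}: 65 + 65 = 130
  … (15 splits in total)
  {W1} + {J9, S4, Q9, L8}: 44 + 65 = 109  ← best
Best: vehicle 1 00 → W1 → 00 = 44; vehicle 2 00 → J9 → Q9 → S4 → L8 → 00 = 65; combined 109.

109 min — the smallest possible combined total.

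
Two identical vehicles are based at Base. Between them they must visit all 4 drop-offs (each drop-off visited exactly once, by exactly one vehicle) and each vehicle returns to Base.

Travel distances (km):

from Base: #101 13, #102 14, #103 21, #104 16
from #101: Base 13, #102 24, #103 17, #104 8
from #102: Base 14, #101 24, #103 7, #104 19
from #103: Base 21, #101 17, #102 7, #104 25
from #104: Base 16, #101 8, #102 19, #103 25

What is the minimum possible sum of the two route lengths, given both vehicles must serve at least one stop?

Minimum combined distance: 79 km.

There are 2^3 − 1 = 7 ways to divide the 4 stops into two non-empty groups. For each, the best each vehicle can do is its own shortest tour through its group:
  {#101} + {#102, #103, #104}: 26 + 62 = 88
  {#102} + {#101, #103, #104}: 28 + 62 = 90
  {#101, #102} + {#103, #104}: 51 + 62 = 113
  {#103} + {#101, #102, #104}: 42 + 54 = 96
  {#101, #103} + {#102, #104}: 51 + 49 = 100
  {#102, #103} + {#101, #104}: 42 + 37 = 79
  … (7 splits in total)
Best: vehicle 1 Base → #102 → #103 → Base = 42; vehicle 2 Base → #101 → #104 → Base = 37; combined 79.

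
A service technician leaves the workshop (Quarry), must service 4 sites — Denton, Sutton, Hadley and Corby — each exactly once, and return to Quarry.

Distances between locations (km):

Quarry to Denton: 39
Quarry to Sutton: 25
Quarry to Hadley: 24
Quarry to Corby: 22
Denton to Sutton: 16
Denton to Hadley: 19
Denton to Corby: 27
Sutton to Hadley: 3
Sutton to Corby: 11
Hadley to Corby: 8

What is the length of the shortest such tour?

88 km — the shortest possible round trip.

Quarry-Denton-Sutton-Hadley-Corby-Quarry: 39+16+3+8+22 = 88
Quarry-Denton-Sutton-Corby-Hadley-Quarry: 39+16+11+8+24 = 98
Quarry-Denton-Hadley-Sutton-Corby-Quarry: 39+19+3+11+22 = 94
Quarry-Denton-Hadley-Corby-Sutton-Quarry: 39+19+8+11+25 = 102
Quarry-Denton-Corby-Sutton-Hadley-Quarry: 39+27+11+3+24 = 104
Quarry-Denton-Corby-Hadley-Sutton-Quarry: 39+27+8+3+25 = 102
Quarry-Sutton-Denton-Hadley-Corby-Quarry: 25+16+19+8+22 = 90
Quarry-Sutton-Denton-Corby-Hadley-Quarry: 25+16+27+8+24 = 100
Quarry-Sutton-Hadley-Denton-Corby-Quarry: 25+3+19+27+22 = 96
Quarry-Sutton-Corby-Denton-Hadley-Quarry: 25+11+27+19+24 = 106
Quarry-Hadley-Denton-Sutton-Corby-Quarry: 24+19+16+11+22 = 92
Quarry-Hadley-Sutton-Denton-Corby-Quarry: 24+3+16+27+22 = 92
The minimum is 88.
One optimal route: Quarry → Denton → Sutton → Hadley → Corby → Quarry (or its reverse).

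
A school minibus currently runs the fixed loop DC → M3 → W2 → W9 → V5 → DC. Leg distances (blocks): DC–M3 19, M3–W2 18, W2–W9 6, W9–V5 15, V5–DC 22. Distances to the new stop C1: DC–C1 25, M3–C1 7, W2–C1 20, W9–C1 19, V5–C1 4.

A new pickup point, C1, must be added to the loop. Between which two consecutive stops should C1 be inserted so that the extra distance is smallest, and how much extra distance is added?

Insertion cost between consecutive stops i–j is d(i,C1) + d(C1,j) − d(i,j):
  between DC and M3: 25 + 7 − 19 = 13
  between M3 and W2: 7 + 20 − 18 = 9
  between W2 and W9: 20 + 19 − 6 = 33
  between W9 and V5: 19 + 4 − 15 = 8
  between V5 and DC: 4 + 25 − 22 = 7
Cheapest insertion is between V5 and DC, adding 7.
New total = 80 + 7 = 87.

+7 blocks — insert C1 between V5 and DC.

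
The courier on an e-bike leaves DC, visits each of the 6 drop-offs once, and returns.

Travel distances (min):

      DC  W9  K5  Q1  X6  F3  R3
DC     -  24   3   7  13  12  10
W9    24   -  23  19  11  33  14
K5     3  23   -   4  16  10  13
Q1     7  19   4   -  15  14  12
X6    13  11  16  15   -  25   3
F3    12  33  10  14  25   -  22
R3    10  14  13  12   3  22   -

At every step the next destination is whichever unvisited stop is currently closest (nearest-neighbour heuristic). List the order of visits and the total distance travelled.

Total distance 78 min via the nearest-neighbour route DC → K5 → Q1 → R3 → X6 → W9 → F3 → DC.

From DC: distances to unvisited — K5=3, Q1=7, R3=10, F3=12, X6=13, W9=24. Nearest is K5 (3).
From K5: distances to unvisited — Q1=4, F3=10, R3=13, X6=16, W9=23. Nearest is Q1 (4).
From Q1: distances to unvisited — R3=12, F3=14, X6=15, W9=19. Nearest is R3 (12).
From R3: distances to unvisited — X6=3, W9=14, F3=22. Nearest is X6 (3).
From X6: distances to unvisited — W9=11, F3=25. Nearest is W9 (11).
From W9: distances to unvisited — F3=33. Nearest is F3 (33).
Return F3→DC: 12.
Total = 3 + 4 + 12 + 3 + 11 + 33 + 12 = 78.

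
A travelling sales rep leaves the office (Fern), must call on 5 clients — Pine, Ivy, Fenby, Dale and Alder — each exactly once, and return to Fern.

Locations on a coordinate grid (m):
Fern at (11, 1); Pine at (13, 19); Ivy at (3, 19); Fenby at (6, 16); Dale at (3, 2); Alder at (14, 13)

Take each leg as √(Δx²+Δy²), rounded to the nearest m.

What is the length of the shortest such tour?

Fern - Pine - Ivy - Fenby - Dale - Alder - Fern: 18+10+4+14+16+12 = 74
Fern - Pine - Ivy - Fenby - Alder - Dale - Fern: 18+10+4+9+16+8 = 65
Fern - Pine - Ivy - Dale - Fenby - Alder - Fern: 18+10+17+14+9+12 = 80
Fern - Pine - Ivy - Dale - Alder - Fenby - Fern: 18+10+17+16+9+16 = 86
Fern - Pine - Ivy - Alder - Fenby - Dale - Fern: 18+10+13+9+14+8 = 72
Fern - Pine - Ivy - Alder - Dale - Fenby - Fern: 18+10+13+16+14+16 = 87
Fern - Pine - Fenby - Ivy - Dale - Alder - Fern: 18+8+4+17+16+12 = 75
Fern - Pine - Fenby - Ivy - Alder - Dale - Fern: 18+8+4+13+16+8 = 67
Fern - Pine - Fenby - Dale - Ivy - Alder - Fern: 18+8+14+17+13+12 = 82
Fern - Pine - Fenby - Dale - Alder - Ivy - Fern: 18+8+14+16+13+20 = 89
Fern - Pine - Fenby - Alder - Ivy - Dale - Fern: 18+8+9+13+17+8 = 73
Fern - Pine - Fenby - Alder - Dale - Ivy - Fern: 18+8+9+16+17+20 = 88
Fern - Pine - Dale - Ivy - Fenby - Alder - Fern: 18+20+17+4+9+12 = 80
Fern - Pine - Dale - Ivy - Alder - Fenby - Fern: 18+20+17+13+9+16 = 93
… (46 more)
Fern - Dale - Fenby - Ivy - Pine - Alder - Fern: 8+14+4+10+6+12 = 54  ← best
The minimum is 54.
One optimal route: Fern → Dale → Fenby → Ivy → Pine → Alder → Fern (or its reverse).

54 m — the shortest possible round trip.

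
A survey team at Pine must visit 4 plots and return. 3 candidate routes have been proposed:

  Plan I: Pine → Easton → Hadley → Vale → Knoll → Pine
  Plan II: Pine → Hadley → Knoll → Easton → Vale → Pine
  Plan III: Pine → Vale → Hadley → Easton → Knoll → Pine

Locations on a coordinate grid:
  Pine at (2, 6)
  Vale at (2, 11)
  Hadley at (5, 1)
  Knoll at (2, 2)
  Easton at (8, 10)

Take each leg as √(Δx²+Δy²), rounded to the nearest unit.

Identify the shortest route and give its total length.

Plan I: 7 + 9 + 10 + 9 + 4 = 39
Plan II: 6 + 3 + 10 + 6 + 5 = 30
Plan III: 5 + 10 + 9 + 10 + 4 = 38

30 — Plan II is the shortest.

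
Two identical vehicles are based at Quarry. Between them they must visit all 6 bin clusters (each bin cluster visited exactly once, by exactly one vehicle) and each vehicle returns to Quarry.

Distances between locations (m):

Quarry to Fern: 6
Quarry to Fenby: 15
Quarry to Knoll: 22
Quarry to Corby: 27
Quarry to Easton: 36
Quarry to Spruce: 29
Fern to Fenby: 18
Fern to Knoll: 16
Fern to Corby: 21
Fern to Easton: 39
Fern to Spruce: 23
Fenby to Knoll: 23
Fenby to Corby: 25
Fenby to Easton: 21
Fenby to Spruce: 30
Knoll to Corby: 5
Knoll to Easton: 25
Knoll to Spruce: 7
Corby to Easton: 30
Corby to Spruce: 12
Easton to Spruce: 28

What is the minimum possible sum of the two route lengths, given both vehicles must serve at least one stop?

There are 2^5 − 1 = 31 ways to divide the 6 stops into two non-empty groups. For each, the best each vehicle can do is its own shortest tour through its group:
  {Fern} + {Fenby, Knoll, Corby, Easton, Spruce}: 12 + 103 = 115
  {Fenby} + {Fern, Knoll, Corby, Easton, Spruce}: 30 + 103 = 133
  {Fern, Fenby} + {Knoll, Corby, Easton, Spruce}: 39 + 103 = 142
  {Knoll} + {Fern, Fenby, Corby, Easton, Spruce}: 44 + 103 = 147
  {Fern, Knoll} + {Fenby, Corby, Easton, Spruce}: 44 + 103 = 147
  {Fenby, Knoll} + {Fern, Corby, Easton, Spruce}: 60 + 103 = 163
  … (31 splits in total)
Best: vehicle 1 Quarry → Fern → Quarry = 12; vehicle 2 Quarry → Fenby → Easton → Spruce → Knoll → Corby → Quarry = 103; combined 115.

115 m — the smallest possible combined total.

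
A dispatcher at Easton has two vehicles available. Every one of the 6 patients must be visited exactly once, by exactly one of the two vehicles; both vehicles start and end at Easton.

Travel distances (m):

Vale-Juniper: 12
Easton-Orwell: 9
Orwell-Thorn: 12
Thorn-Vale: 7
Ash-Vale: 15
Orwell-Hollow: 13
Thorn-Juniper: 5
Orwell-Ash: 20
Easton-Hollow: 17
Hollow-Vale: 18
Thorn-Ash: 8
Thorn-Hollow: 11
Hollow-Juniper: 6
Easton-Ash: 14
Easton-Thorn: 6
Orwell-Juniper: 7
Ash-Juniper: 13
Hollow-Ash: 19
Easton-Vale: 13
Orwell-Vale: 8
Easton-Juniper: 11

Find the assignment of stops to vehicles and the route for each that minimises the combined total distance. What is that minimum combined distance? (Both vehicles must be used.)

Minimum combined distance: 79 m.

There are 2^5 − 1 = 31 ways to divide the 6 stops into two non-empty groups. For each, the best each vehicle can do is its own shortest tour through its group:
  {Orwell} + {Thorn, Hollow, Ash, Vale, Juniper}: 18 + 64 = 82
  {Thorn} + {Orwell, Hollow, Ash, Vale, Juniper}: 12 + 67 = 79
  {Orwell, Thorn} + {Hollow, Ash, Vale, Juniper}: 27 + 64 = 91
  {Hollow} + {Orwell, Thorn, Ash, Vale, Juniper}: 34 + 55 = 89
  {Orwell, Hollow} + {Thorn, Ash, Vale, Juniper}: 39 + 52 = 91
  {Thorn, Hollow} + {Orwell, Ash, Vale, Juniper}: 34 + 55 = 89
  … (31 splits in total)
Best: vehicle 1 Easton → Thorn → Easton = 12; vehicle 2 Easton → Hollow → Juniper → Orwell → Vale → Ash → Easton = 67; combined 79.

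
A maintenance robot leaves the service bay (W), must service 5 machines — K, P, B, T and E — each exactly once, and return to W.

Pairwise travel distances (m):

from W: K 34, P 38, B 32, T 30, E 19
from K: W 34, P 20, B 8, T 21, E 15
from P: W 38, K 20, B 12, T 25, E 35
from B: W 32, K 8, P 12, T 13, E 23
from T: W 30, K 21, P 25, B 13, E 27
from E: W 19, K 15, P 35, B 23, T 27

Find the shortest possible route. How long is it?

109 m — the shortest possible round trip.

W→K→P→B→T→E→W: 34+20+12+13+27+19 = 125
W→K→P→B→E→T→W: 34+20+12+23+27+30 = 146
W→K→P→T→B→E→W: 34+20+25+13+23+19 = 134
W→K→P→T→E→B→W: 34+20+25+27+23+32 = 161
W→K→P→E→B→T→W: 34+20+35+23+13+30 = 155
W→K→P→E→T→B→W: 34+20+35+27+13+32 = 161
W→K→B→P→T→E→W: 34+8+12+25+27+19 = 125
W→K→B→P→E→T→W: 34+8+12+35+27+30 = 146
W→K→B→T→P→E→W: 34+8+13+25+35+19 = 134
W→K→B→T→E→P→W: 34+8+13+27+35+38 = 155
W→K→B→E→P→T→W: 34+8+23+35+25+30 = 155
W→K→B→E→T→P→W: 34+8+23+27+25+38 = 155
W→K→T→P→B→E→W: 34+21+25+12+23+19 = 134
W→K→T→P→E→B→W: 34+21+25+35+23+32 = 170
… (46 more)
W→T→P→B→K→E→W: 30+25+12+8+15+19 = 109  ← best
The minimum is 109.
One optimal route: W → T → P → B → K → E → W (or its reverse).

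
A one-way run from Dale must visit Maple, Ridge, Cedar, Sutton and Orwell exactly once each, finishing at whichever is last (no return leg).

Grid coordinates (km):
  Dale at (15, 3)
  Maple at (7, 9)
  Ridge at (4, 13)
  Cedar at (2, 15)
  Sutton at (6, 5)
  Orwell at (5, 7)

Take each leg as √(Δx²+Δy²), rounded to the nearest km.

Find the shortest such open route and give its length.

Minimum one-way distance = 22 km.

There are 5! = 120 possible orderings.
Dale→Maple→Ridge→Cedar→Sutton→Orwell: 10+5+3+11+2 = 31
Dale→Maple→Ridge→Cedar→Orwell→Sutton: 10+5+3+9+2 = 29
Dale→Maple→Ridge→Sutton→Cedar→Orwell: 10+5+8+11+9 = 43
Dale→Maple→Ridge→Sutton→Orwell→Cedar: 10+5+8+2+9 = 34
Dale→Maple→Ridge→Orwell→Cedar→Sutton: 10+5+6+9+11 = 41
Dale→Maple→Ridge→Orwell→Sutton→Cedar: 10+5+6+2+11 = 34
Dale→Maple→Cedar→Ridge→Sutton→Orwell: 10+8+3+8+2 = 31
Dale→Maple→Cedar→Ridge→Orwell→Sutton: 10+8+3+6+2 = 29
Dale→Maple→Cedar→Sutton→Ridge→Orwell: 10+8+11+8+6 = 43
Dale→Maple→Cedar→Sutton→Orwell→Ridge: 10+8+11+2+6 = 37
Dale→Maple→Cedar→Orwell→Ridge→Sutton: 10+8+9+6+8 = 41
Dale→Maple→Cedar→Orwell→Sutton→Ridge: 10+8+9+2+8 = 37
Dale→Maple→Sutton→Ridge→Cedar→Orwell: 10+4+8+3+9 = 34
Dale→Maple→Sutton→Ridge→Orwell→Cedar: 10+4+8+6+9 = 37
… (106 more)
Dale→Sutton→Orwell→Maple→Ridge→Cedar: 9+2+3+5+3 = 22  ← best
The minimum is 22.
One shortest path: Dale → Sutton → Orwell → Maple → Ridge → Cedar.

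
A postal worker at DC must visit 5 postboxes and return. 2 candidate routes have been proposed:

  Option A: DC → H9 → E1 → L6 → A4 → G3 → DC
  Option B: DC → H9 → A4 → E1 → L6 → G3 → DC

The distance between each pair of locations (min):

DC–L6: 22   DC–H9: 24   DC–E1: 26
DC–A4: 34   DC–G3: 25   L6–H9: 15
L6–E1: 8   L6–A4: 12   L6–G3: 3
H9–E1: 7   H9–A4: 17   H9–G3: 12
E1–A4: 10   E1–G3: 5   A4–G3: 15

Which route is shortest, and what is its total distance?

Option A: 24 + 7 + 8 + 12 + 15 + 25 = 91
Option B: 24 + 17 + 10 + 8 + 3 + 25 = 87

87 min — Option B is the shortest.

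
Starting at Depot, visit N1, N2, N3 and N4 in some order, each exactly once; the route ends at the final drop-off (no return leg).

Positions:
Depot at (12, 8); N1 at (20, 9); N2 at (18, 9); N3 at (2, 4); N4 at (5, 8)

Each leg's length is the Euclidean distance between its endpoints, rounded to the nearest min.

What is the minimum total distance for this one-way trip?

There are 4! = 24 possible orderings.
Depot→N1→N2→N3→N4: 8+2+17+5 = 32
Depot→N1→N2→N4→N3: 8+2+13+5 = 28
Depot→N1→N3→N2→N4: 8+19+17+13 = 57
Depot→N1→N3→N4→N2: 8+19+5+13 = 45
Depot→N1→N4→N2→N3: 8+15+13+17 = 53
Depot→N1→N4→N3→N2: 8+15+5+17 = 45
Depot→N2→N1→N3→N4: 6+2+19+5 = 32
Depot→N2→N1→N4→N3: 6+2+15+5 = 28
Depot→N2→N3→N1→N4: 6+17+19+15 = 57
Depot→N2→N3→N4→N1: 6+17+5+15 = 43
Depot→N2→N4→N1→N3: 6+13+15+19 = 53
Depot→N2→N4→N3→N1: 6+13+5+19 = 43
Depot→N3→N1→N2→N4: 11+19+2+13 = 45
Depot→N3→N1→N4→N2: 11+19+15+13 = 58
… (10 more)
The minimum is 28.
One shortest path: Depot → N1 → N2 → N4 → N3.

28 min — the minimum one-way total.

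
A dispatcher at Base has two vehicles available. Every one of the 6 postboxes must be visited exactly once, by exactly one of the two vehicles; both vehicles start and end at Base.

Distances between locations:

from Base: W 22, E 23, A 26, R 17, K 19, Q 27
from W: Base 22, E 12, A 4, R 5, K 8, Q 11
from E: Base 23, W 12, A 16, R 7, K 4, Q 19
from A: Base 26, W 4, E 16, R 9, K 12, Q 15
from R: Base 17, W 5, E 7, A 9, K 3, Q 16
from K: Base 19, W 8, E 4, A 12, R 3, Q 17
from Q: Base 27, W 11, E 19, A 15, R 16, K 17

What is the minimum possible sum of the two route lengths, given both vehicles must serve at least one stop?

114 — the smallest possible combined total.

Try each way of splitting the stops between the two vehicles (each non-empty) and, for each split, find the best tour for each vehicle:
  {W} + {E, A, R, K, Q}: 44 + 81 = 125
  {E} + {W, A, R, K, Q}: 46 + 73 = 119
  {W, E} + {A, R, K, Q}: 57 + 73 = 130
  {A} + {W, E, R, K, Q}: 52 + 73 = 125
  {W, A} + {E, R, K, Q}: 52 + 70 = 122
  {E, A} + {W, R, K, Q}: 65 + 65 = 130
  … (31 splits in total)
  {E, K} + {W, A, R, Q}: 46 + 68 = 114  ← best
Best: vehicle 1 Base → E → K → Base = 46; vehicle 2 Base → R → W → A → Q → Base = 68; combined 114.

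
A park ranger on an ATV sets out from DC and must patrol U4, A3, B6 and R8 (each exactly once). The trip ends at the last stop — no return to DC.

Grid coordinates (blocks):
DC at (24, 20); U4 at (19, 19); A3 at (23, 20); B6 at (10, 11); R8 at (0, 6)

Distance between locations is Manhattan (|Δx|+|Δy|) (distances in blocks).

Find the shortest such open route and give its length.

Shortest open route: 38 blocks.

There are 4! = 24 possible orderings.
DC - U4 - A3 - B6 - R8: 6+5+22+15 = 48
DC - U4 - A3 - R8 - B6: 6+5+37+15 = 63
DC - U4 - B6 - A3 - R8: 6+17+22+37 = 82
DC - U4 - B6 - R8 - A3: 6+17+15+37 = 75
DC - U4 - R8 - A3 - B6: 6+32+37+22 = 97
DC - U4 - R8 - B6 - A3: 6+32+15+22 = 75
DC - A3 - U4 - B6 - R8: 1+5+17+15 = 38
DC - A3 - U4 - R8 - B6: 1+5+32+15 = 53
DC - A3 - B6 - U4 - R8: 1+22+17+32 = 72
DC - A3 - B6 - R8 - U4: 1+22+15+32 = 70
DC - A3 - R8 - U4 - B6: 1+37+32+17 = 87
DC - A3 - R8 - B6 - U4: 1+37+15+17 = 70
DC - B6 - U4 - A3 - R8: 23+17+5+37 = 82
DC - B6 - U4 - R8 - A3: 23+17+32+37 = 109
… (10 more)
The minimum is 38.
One shortest path: DC → A3 → U4 → B6 → R8.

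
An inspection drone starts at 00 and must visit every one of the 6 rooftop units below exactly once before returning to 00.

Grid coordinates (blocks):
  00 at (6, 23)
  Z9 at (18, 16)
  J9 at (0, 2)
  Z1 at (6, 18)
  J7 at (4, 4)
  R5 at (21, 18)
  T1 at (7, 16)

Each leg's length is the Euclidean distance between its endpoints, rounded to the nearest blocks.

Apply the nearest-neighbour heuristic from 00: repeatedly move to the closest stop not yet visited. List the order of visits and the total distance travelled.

00 → [Z1:5 / T1:7 / Z9:14 / R5:16 / J7:19 / J9:22] → Z1 (5)
Z1 → [T1:2 / Z9:12 / J7:14 / R5:15 / J9:17] → T1 (2)
T1 → [Z9:11 / J7:12 / R5:14 / J9:16] → Z9 (11)
Z9 → [R5:4 / J7:18 / J9:23] → R5 (4)
R5 → [J7:22 / J9:26] → J7 (22)
J7 → [J9:4] → J9 (4)
Return J9→00: 22.
Total = 5 + 2 + 11 + 4 + 22 + 4 + 22 = 70.

Nearest-neighbour total = 70 blocks; route 00 → Z1 → T1 → Z9 → R5 → J7 → J9 → 00.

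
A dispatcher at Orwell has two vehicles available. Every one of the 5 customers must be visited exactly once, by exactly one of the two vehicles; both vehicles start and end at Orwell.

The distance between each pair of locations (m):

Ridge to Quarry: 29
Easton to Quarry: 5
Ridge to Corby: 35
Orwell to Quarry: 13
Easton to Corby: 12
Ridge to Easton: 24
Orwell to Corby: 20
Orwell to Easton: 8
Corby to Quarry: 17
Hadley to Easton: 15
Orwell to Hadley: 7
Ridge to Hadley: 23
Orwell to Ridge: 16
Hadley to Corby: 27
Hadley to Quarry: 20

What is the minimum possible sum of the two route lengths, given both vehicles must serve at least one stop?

Check every non-empty split of the stops between the two vehicles; for each half take its own optimal tour:
  {Ridge} + {Hadley, Easton, Corby, Quarry}: 32 + 64 = 96
  {Hadley} + {Ridge, Easton, Corby, Quarry}: 14 + 81 = 95
  {Ridge, Hadley} + {Easton, Corby, Quarry}: 46 + 50 = 96
  {Easton} + {Ridge, Hadley, Corby, Quarry}: 16 + 95 = 111
  {Ridge, Easton} + {Hadley, Corby, Quarry}: 48 + 64 = 112
  {Hadley, Easton} + {Ridge, Corby, Quarry}: 30 + 81 = 111
  … (15 splits in total)
Best: vehicle 1 Orwell → Hadley → Orwell = 14; vehicle 2 Orwell → Ridge → Corby → Easton → Quarry → Orwell = 81; combined 95.

Minimum combined distance: 95 m.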